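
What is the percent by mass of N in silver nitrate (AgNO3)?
Mass of N in formula = 14.01 × 1 = 14.01 g/mol
Molar mass = 169.88 g/mol
% N = (14.01/169.88) × 100% = 8.25%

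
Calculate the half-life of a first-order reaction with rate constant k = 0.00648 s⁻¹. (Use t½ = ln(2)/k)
106.97 s

t½ = ln(2)/k = 0.6931/0.00648 = 106.97 s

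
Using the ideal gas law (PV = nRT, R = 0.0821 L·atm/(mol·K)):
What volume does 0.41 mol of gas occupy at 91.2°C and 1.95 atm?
T = 91.2°C + 273.15 = 364.35 K
V = nRT/P = (0.41 × 0.0821 × 364.35) / 1.95
V = 6.29 L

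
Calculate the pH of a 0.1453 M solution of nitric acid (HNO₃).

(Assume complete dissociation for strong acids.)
pH = 0.84

[H⁺] = 0.1453 M for strong acid. pH = -log[H⁺] = -log(0.1453)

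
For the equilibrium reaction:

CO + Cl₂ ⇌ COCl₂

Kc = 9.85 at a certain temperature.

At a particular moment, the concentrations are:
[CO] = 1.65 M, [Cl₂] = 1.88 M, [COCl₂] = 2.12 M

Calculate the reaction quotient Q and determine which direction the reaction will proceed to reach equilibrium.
Q = 0.683, Q < K, reaction proceeds forward (toward products)

Q = ([COCl₂]) / ([CO] × [Cl₂])
  = ((2.12)) / ((1.65)·(1.88)) = 2.12/3.102 = 0.6834
Since Q = 0.6834 < Kc = 9.85, the reaction proceeds forward (toward products) to reach equilibrium.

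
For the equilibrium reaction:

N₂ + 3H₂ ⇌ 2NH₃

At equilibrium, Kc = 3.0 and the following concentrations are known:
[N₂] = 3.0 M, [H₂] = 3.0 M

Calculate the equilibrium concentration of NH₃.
[NH₃] = 15.5885 M

Kc = ([NH₃]^2) / ([N₂] × [H₂]^3) = 3.0
[NH₃]^2 = Kc · (reactant terms)/(other product terms) = 3.0 · 81 / 1 = 243
[NH₃] = (243)^(1/2) = 15.5885 M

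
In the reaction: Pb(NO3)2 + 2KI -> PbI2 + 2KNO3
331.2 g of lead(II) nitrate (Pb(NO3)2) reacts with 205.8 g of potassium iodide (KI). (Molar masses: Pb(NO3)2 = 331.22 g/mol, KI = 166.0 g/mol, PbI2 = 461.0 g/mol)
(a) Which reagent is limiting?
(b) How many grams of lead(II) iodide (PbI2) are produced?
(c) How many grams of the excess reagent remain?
(a) KI, (b) 285.8 g, (c) 125.9 g

Moles of Pb(NO3)2 = 331.2 g ÷ 331.22 g/mol = 0.99994 mol
Moles of KI = 205.8 g ÷ 166.0 g/mol = 1.23976 mol
Moles ÷ coefficient: Pb(NO3)2: 0.99994/1 = 0.9999, KI: 1.23976/2 = 0.6199
(a) KI has the smaller value, so KI is the limiting reagent.
(b) Moles of PbI2 = 1.23976 mol KI × (1/2) = 0.61988 mol; mass = 0.61988 mol × 461.0 g/mol = 285.8 g
(c) Pb(NO3)2 consumed = 1.23976 × (1/2) = 0.61988 mol; remaining = 0.99994 − 0.61988 = 0.38006 mol; mass = 0.38006 mol × 331.22 g/mol = 125.9 g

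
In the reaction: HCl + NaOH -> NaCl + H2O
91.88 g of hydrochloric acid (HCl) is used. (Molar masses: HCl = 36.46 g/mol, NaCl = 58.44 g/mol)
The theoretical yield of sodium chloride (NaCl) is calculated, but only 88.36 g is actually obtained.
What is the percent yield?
Moles of HCl = 91.88 g ÷ 36.46 g/mol = 2.52002 mol
Mole ratio: 1 mol NaCl / 1 mol HCl
Moles of NaCl = 2.52002 × (1/1) = 2.52002 mol
Theoretical yield = 2.52002 mol × 58.44 g/mol = 147.27 g
Actual yield = 88.36 g
Percent yield = (88.36 / 147.27) × 100% = 60.0%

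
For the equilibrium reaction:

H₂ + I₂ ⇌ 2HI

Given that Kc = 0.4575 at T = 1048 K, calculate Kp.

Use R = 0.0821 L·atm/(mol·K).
K_p = 0.4575

Δn = (moles gaseous products) − (moles gaseous reactants) = 0
T = 1048 K; RT = 0.0821 × 1048 = 86.0408
Kp = Kc·(RT)^Δn = 0.4575 × (86.0408)^0 = 0.4575 × 1 = 0.4575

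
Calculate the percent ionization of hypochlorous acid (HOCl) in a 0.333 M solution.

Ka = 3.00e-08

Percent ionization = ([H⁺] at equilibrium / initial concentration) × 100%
Percent ionization = 0.03%

Let x = [H⁺]. Ka = x²/(C - x) ⇒ x² + (3.00e-08)x - (3.00e-08)(0.333) = 0. x = 9.9935e-05. Percent = (9.9935e-05/0.333) × 100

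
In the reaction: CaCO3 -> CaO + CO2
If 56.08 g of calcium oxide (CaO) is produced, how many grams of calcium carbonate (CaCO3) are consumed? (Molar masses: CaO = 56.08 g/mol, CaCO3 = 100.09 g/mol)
Moles of CaO = 56.08 g ÷ 56.08 g/mol = 1 mol
Mole ratio: 1 mol CaCO3 / 1 mol CaO
Moles of CaCO3 = 1 × (1/1) = 1 mol
Mass of CaCO3 = 1 mol × 100.09 g/mol = 100.1 g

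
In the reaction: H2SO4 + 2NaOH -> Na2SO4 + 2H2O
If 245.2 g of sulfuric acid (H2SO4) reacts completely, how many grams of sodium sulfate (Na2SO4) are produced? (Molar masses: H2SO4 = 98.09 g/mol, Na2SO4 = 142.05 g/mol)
Moles of H2SO4 = 245.2 g ÷ 98.09 g/mol = 2.49975 mol
Mole ratio: 1 mol Na2SO4 / 1 mol H2SO4
Moles of Na2SO4 = 2.49975 × (1/1) = 2.49975 mol
Mass of Na2SO4 = 2.49975 mol × 142.05 g/mol = 355.1 g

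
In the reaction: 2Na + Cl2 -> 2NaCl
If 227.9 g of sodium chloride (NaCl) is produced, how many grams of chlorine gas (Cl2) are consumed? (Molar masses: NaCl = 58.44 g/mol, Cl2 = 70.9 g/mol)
Moles of NaCl = 227.9 g ÷ 58.44 g/mol = 3.89973 mol
Mole ratio: 1 mol Cl2 / 2 mol NaCl
Moles of Cl2 = 3.89973 × (1/2) = 1.94986 mol
Mass of Cl2 = 1.94986 mol × 70.9 g/mol = 138.2 g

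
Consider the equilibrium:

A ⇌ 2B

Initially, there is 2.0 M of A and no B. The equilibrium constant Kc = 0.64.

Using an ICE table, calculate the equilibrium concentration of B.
[B] = 0.983 M

ICE: [A] = 2.0 − x, [B] = 2x.
Kc = (2x)²/(2.0 − x) = 0.64 ⇒ 4x² + 0.64x − 1.28 = 0.
x = (−0.64 + √(0.64² + 4·4·1.28))/(2·4) = (−0.64 + √20.89)/8 = 0.49131.
[B] = 2x = 0.983 M.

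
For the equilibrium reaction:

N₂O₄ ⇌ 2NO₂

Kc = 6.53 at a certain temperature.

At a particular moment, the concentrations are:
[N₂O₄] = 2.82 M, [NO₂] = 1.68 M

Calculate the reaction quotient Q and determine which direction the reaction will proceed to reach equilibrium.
Q = 1.001, Q < K, reaction proceeds forward (toward products)

Q = ([NO₂]^2) / ([N₂O₄])
  = ((1.68)^2) / ((2.82)) = 2.8224/2.82 = 1.001
Since Q = 1.001 < Kc = 6.53, the reaction proceeds forward (toward products) to reach equilibrium.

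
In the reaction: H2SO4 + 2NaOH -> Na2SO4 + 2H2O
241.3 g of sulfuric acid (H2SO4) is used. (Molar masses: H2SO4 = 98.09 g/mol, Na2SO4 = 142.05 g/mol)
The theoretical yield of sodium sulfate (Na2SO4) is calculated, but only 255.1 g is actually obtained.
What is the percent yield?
Moles of H2SO4 = 241.3 g ÷ 98.09 g/mol = 2.45999 mol
Mole ratio: 1 mol Na2SO4 / 1 mol H2SO4
Moles of Na2SO4 = 2.45999 × (1/1) = 2.45999 mol
Theoretical yield = 2.45999 mol × 142.05 g/mol = 349.44 g
Actual yield = 255.1 g
Percent yield = (255.1 / 349.44) × 100% = 73.0%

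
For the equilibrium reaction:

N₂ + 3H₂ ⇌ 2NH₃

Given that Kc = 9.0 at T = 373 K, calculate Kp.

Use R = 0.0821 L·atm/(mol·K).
K_p = 0.0096

Δn = (moles gaseous products) − (moles gaseous reactants) = -2
T = 373 K; RT = 0.0821 × 373 = 30.6233
Kp = Kc·(RT)^Δn = 9.0 × (30.6233)^-2 = 9.0 × 0.00106634 = 0.0096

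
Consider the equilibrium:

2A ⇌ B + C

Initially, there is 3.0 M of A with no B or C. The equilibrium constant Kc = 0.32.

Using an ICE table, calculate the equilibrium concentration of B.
[B] = 0.796 M

ICE: [A] = 3.0 − 2x, [B] = [C] = x.
Kc = x²/(3.0 − 2x)² = 0.32 ⇒ √Kc = x/(3.0 − 2x).
x = √0.32·3.0/(1 + 2√0.32) = 0.56569·3.0/2.1314 = 0.79623.
[B] = x = 0.796 M.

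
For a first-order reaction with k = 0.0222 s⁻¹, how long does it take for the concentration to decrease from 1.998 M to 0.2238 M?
98.61 s

From ln[A] = ln[A]₀ - k·t: t = ln([A]₀/[A])/k = ln(1.998/0.2238)/0.0222 = ln(8.9276)/0.0222 = 2.1891/0.0222 = 98.61 s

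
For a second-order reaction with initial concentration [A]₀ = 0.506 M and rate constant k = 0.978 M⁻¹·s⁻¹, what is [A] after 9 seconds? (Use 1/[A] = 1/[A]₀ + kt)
0.0928 M

1/[A] = 1/[A]₀ + k·t = 1/0.506 + (0.978)·(9) = 1.9763 + 8.8020 = 10.7783
[A] = 1/10.7783 = 0.0928 M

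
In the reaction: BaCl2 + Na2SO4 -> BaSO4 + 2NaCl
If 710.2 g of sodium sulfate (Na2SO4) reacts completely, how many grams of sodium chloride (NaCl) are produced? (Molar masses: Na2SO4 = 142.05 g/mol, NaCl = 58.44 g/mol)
Moles of Na2SO4 = 710.2 g ÷ 142.05 g/mol = 4.99965 mol
Mole ratio: 2 mol NaCl / 1 mol Na2SO4
Moles of NaCl = 4.99965 × (2/1) = 9.9993 mol
Mass of NaCl = 9.9993 mol × 58.44 g/mol = 584.4 g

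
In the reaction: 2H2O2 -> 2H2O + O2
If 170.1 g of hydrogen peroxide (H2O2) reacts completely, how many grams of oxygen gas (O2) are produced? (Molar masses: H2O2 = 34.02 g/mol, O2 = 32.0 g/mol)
Moles of H2O2 = 170.1 g ÷ 34.02 g/mol = 5 mol
Mole ratio: 1 mol O2 / 2 mol H2O2
Moles of O2 = 5 × (1/2) = 2.5 mol
Mass of O2 = 2.5 mol × 32.0 g/mol = 80 g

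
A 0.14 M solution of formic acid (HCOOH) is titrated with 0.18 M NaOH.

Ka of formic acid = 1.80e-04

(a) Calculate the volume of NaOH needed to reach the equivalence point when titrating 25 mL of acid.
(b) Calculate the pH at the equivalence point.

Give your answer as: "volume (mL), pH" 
V = 19.4 mL, pH = 8.32

(a) At equivalence: moles acid = moles base.
moles acid = 0.14 × 0.025 = 0.0035 mol; V_NaOH = 0.0035/0.18 = 0.01944 L = 19.4 mL.
(b) At equivalence, all acid → conjugate base A⁻ at [A⁻] = 0.0035/0.04444 = 0.07875 M.
Kb = Kw/Ka = 1.0e-14/1.80e-04 = 5.556e-11; [OH⁻] = √(Kb·[A⁻]) = 2.092e-06; pOH = 5.68; pH = 14 − pOH = 8.32.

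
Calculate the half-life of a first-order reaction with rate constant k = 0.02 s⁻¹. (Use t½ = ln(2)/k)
34.66 s

t½ = ln(2)/k = 0.6931/0.02 = 34.66 s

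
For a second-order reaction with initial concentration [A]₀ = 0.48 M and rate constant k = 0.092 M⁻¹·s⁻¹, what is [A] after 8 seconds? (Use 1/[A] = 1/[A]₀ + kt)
0.3547 M

1/[A] = 1/[A]₀ + k·t = 1/0.48 + (0.092)·(8) = 2.0833 + 0.7360 = 2.8193
[A] = 1/2.8193 = 0.3547 M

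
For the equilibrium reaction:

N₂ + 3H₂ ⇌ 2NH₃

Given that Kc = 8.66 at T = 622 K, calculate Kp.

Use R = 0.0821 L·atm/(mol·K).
K_p = 0.0033

Δn = (moles gaseous products) − (moles gaseous reactants) = -2
T = 622 K; RT = 0.0821 × 622 = 51.0662
Kp = Kc·(RT)^Δn = 8.66 × (51.0662)^-2 = 8.66 × 0.000383471 = 0.0033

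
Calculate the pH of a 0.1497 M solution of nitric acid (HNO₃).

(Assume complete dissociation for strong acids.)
pH = 0.82

[H⁺] = 0.1497 M for strong acid. pH = -log[H⁺] = -log(0.1497)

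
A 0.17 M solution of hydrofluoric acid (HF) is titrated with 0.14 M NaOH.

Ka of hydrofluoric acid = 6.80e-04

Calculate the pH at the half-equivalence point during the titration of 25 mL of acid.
pH = pKa = 3.17

At the half-equivalence point, [HA] = [A⁻], so by Henderson–Hasselbalch pH = pKa + log(1) = pKa.
pKa = −log(6.80e-04) = 3.17.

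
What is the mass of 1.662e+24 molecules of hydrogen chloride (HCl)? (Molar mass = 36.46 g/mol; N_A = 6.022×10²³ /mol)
Moles = 1.662e+24 ÷ 6.022×10²³ = 2.75988 mol
Mass = 2.75988 mol × 36.46 g/mol = 100.6 g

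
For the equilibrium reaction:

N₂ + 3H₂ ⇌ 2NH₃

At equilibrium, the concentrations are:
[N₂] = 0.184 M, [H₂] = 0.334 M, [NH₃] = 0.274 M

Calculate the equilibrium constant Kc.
K_c = 10.9508

Kc = ([NH₃]^2) / ([N₂] × [H₂]^3)
   = ((0.274)^2) / ((0.184)·(0.334)^3)
   = 0.075076 / 0.0068558 = 10.9508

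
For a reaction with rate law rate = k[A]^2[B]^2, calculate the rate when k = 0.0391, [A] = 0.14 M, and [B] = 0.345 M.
9.122e-05 M/s

rate = k·[A]^2·[B]^2 = 0.0391·(0.14)^2·(0.345)^2 = 0.0391·0.0196·0.119025 = 9.122e-05 M/s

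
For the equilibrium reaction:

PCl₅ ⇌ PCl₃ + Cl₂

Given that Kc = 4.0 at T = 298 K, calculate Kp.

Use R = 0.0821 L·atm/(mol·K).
K_p = 97.8632

Δn = (moles gaseous products) − (moles gaseous reactants) = 1
T = 298 K; RT = 0.0821 × 298 = 24.4658
Kp = Kc·(RT)^Δn = 4.0 × (24.4658)^1 = 4.0 × 24.4658 = 97.8632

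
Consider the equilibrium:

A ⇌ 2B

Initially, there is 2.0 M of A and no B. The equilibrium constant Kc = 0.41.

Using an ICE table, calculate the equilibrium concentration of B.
[B] = 0.809 M

ICE: [A] = 2.0 − x, [B] = 2x.
Kc = (2x)²/(2.0 − x) = 0.41 ⇒ 4x² + 0.41x − 0.82 = 0.
x = (−0.41 + √(0.41² + 4·4·0.82))/(2·4) = (−0.41 + √13.288)/8 = 0.40441.
[B] = 2x = 0.809 M.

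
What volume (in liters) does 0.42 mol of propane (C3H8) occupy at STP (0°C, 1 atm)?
At STP, 1 mol of gas occupies 22.4 L
Volume = 0.42 mol × 22.4 L/mol = 9.41 L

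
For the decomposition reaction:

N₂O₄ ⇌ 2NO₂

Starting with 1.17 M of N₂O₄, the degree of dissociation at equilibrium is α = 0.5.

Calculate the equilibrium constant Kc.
K_c = 2.3400

x = α·[A]₀ = 0.5 × 1.17 = 0.585 M dissociated.
At eq: [N₂O₄] = 1.17 − 0.585 = 0.585 M; [NO₂] = 2x = 1.17 M.
Kc = [NO₂]²/[N₂O₄] = (1.17)²/0.585 = 2.34.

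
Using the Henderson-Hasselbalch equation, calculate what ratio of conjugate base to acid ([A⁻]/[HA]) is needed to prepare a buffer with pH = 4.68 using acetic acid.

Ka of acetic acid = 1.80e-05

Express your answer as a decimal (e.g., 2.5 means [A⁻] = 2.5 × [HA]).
[A⁻]/[HA] = 0.862

pKa = −log(1.80e-05) = 4.7447. pH = pKa + log([A⁻]/[HA]). 4.68 = 4.7447 + log(ratio). log(ratio) = 4.68 − 4.7447 = -0.0647. ratio = 10^(-0.0647) = 0.862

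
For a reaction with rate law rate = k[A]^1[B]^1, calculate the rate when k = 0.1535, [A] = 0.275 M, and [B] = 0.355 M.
0.01499 M/s

rate = k·[A]^1·[B]^1 = 0.1535·(0.275)^1·(0.355)^1 = 0.1535·0.275·0.355 = 0.01499 M/s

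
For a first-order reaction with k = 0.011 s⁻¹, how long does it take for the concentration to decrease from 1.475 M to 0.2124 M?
176.18 s

From ln[A] = ln[A]₀ - k·t: t = ln([A]₀/[A])/k = ln(1.475/0.2124)/0.011 = ln(6.9444)/0.011 = 1.9379/0.011 = 176.18 s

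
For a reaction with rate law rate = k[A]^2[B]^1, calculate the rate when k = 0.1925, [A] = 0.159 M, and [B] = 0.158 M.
0.0007689 M/s

rate = k·[A]^2·[B]^1 = 0.1925·(0.159)^2·(0.158)^1 = 0.1925·0.025281·0.158 = 0.0007689 M/s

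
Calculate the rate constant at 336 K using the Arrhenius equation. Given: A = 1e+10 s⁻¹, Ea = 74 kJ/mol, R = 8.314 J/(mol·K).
3.13e-02 s⁻¹

k = A·exp(-Ea/(R·T)) = 1e+10·exp(-74000/(8.314·336)) = 1e+10·exp(-26.4900) = 1e+10·3.1299e-12 = 3.13e-02 s⁻¹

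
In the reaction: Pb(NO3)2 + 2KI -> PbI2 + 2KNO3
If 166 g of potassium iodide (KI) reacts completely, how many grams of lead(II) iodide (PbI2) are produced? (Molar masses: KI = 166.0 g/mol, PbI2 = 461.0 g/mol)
Moles of KI = 166 g ÷ 166.0 g/mol = 1 mol
Mole ratio: 1 mol PbI2 / 2 mol KI
Moles of PbI2 = 1 × (1/2) = 0.5 mol
Mass of PbI2 = 0.5 mol × 461.0 g/mol = 230.5 g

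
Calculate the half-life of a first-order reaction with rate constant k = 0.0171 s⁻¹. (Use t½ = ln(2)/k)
40.53 s

t½ = ln(2)/k = 0.6931/0.0171 = 40.53 s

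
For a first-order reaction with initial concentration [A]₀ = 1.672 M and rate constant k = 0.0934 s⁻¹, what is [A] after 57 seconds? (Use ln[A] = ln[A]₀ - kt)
0.0081 M

ln[A] = ln[A]₀ - k·t = ln(1.672) - (0.0934)·(57) = 0.5140 - 5.3238 = -4.8098
[A] = e^(-4.8098) = 0.0081 M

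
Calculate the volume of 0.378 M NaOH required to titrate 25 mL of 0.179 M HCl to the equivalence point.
V_{base} = 11.8 mL

At equivalence: moles acid = moles base.
moles HCl = 0.179 M × 0.025 L = 0.004475 mol
V_NaOH = 0.004475 mol ÷ 0.378 M = 0.01184 L = 11.8 mL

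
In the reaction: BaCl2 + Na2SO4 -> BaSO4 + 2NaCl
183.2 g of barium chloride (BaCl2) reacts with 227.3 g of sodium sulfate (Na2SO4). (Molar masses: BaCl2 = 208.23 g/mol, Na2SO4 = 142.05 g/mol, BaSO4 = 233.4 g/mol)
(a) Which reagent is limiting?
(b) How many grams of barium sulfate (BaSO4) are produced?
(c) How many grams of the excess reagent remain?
(a) BaCl2, (b) 205.3 g, (c) 102.3 g

Moles of BaCl2 = 183.2 g ÷ 208.23 g/mol = 0.879796 mol
Moles of Na2SO4 = 227.3 g ÷ 142.05 g/mol = 1.60014 mol
Moles ÷ coefficient: BaCl2: 0.879796/1 = 0.8798, Na2SO4: 1.60014/1 = 1.6
(a) BaCl2 has the smaller value, so BaCl2 is the limiting reagent.
(b) Moles of BaSO4 = 0.879796 mol BaCl2 × (1/1) = 0.879796 mol; mass = 0.879796 mol × 233.4 g/mol = 205.3 g
(c) Na2SO4 consumed = 0.879796 × (1/1) = 0.879796 mol; remaining = 1.60014 − 0.879796 = 0.720344 mol; mass = 0.720344 mol × 142.05 g/mol = 102.3 g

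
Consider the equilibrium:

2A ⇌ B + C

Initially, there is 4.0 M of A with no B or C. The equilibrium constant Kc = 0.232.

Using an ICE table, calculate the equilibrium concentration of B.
[B] = 0.981 M

ICE: [A] = 4.0 − 2x, [B] = [C] = x.
Kc = x²/(4.0 − 2x)² = 0.232 ⇒ √Kc = x/(4.0 − 2x).
x = √0.232·4.0/(1 + 2√0.232) = 0.48166·4.0/1.9633 = 0.98132.
[B] = x = 0.981 M.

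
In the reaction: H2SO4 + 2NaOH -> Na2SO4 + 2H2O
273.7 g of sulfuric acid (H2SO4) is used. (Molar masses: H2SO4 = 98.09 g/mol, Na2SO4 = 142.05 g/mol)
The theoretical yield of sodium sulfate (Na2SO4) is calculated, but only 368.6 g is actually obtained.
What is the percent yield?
Moles of H2SO4 = 273.7 g ÷ 98.09 g/mol = 2.79029 mol
Mole ratio: 1 mol Na2SO4 / 1 mol H2SO4
Moles of Na2SO4 = 2.79029 × (1/1) = 2.79029 mol
Theoretical yield = 2.79029 mol × 142.05 g/mol = 396.36 g
Actual yield = 368.6 g
Percent yield = (368.6 / 396.36) × 100% = 93.0%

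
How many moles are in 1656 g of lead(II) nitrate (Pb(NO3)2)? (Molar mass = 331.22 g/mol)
Moles = 1656 g ÷ 331.22 g/mol = 5 mol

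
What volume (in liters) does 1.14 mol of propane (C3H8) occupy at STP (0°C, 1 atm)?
At STP, 1 mol of gas occupies 22.4 L
Volume = 1.14 mol × 22.4 L/mol = 25.54 L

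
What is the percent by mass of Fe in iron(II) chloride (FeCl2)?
Mass of Fe in formula = 55.85 × 1 = 55.85 g/mol
Molar mass = 126.75 g/mol
% Fe = (55.85/126.75) × 100% = 44.06%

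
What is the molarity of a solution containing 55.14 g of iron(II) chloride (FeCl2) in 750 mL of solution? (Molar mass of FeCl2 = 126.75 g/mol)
Moles of FeCl2 = 55.14 g ÷ 126.75 g/mol = 0.43503 mol
Volume = 750 mL = 0.75 L
Molarity = 0.43503 mol ÷ 0.75 L = 0.58 M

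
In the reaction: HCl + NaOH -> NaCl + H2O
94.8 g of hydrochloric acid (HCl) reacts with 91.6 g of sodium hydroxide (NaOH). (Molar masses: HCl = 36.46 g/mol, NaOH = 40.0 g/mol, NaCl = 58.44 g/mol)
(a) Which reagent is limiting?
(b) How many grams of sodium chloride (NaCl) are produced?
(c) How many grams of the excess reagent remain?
(a) NaOH, (b) 133.8 g, (c) 11.31 g

Moles of HCl = 94.8 g ÷ 36.46 g/mol = 2.60011 mol
Moles of NaOH = 91.6 g ÷ 40.0 g/mol = 2.29 mol
Moles ÷ coefficient: HCl: 2.60011/1 = 2.6, NaOH: 2.29/1 = 2.29
(a) NaOH has the smaller value, so NaOH is the limiting reagent.
(b) Moles of NaCl = 2.29 mol NaOH × (1/1) = 2.29 mol; mass = 2.29 mol × 58.44 g/mol = 133.8 g
(c) HCl consumed = 2.29 × (1/1) = 2.29 mol; remaining = 2.60011 − 2.29 = 0.31011 mol; mass = 0.31011 mol × 36.46 g/mol = 11.31 g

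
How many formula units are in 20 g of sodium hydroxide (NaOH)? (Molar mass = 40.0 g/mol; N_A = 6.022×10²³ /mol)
Moles = 20 g ÷ 40.0 g/mol = 0.5 mol
Formula units = 0.5 mol × 6.022×10²³ /mol = 3.011e+23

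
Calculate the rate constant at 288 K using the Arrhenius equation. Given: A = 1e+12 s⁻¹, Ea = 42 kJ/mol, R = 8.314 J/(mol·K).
2.41e+04 s⁻¹

k = A·exp(-Ea/(R·T)) = 1e+12·exp(-42000/(8.314·288)) = 1e+12·exp(-17.5407) = 1e+12·2.4109e-08 = 2.41e+04 s⁻¹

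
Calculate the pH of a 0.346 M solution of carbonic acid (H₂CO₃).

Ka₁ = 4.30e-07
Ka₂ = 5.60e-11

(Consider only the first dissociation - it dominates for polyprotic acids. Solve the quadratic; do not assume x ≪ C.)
pH = 3.41

x² + Ka₁·x − Ka₁·C = 0 with Ka₁ = 4.30e-07, C = 0.346.
x = (−Ka₁ + √(Ka₁² + 4·Ka₁·C))/2 = 3.8551e-04 M, so pH = 3.41.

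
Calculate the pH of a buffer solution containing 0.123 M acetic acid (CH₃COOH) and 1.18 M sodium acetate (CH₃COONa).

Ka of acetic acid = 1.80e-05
pH = 5.73

pKa = -log(1.80e-05) = 4.74. pH = pKa + log([A⁻]/[HA]) = 4.74 + log(1.18/0.123)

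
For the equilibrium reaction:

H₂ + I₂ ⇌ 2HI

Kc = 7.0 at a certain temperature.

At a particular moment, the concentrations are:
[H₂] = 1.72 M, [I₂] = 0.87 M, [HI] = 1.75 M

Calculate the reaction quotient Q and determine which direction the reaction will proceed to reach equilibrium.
Q = 2.047, Q < K, reaction proceeds forward (toward products)

Q = ([HI]^2) / ([H₂] × [I₂])
  = ((1.75)^2) / ((1.72)·(0.87)) = 3.0625/1.4964 = 2.047
Since Q = 2.047 < Kc = 7.0, the reaction proceeds forward (toward products) to reach equilibrium.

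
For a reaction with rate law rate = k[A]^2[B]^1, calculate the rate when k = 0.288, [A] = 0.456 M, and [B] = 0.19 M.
0.01138 M/s

rate = k·[A]^2·[B]^1 = 0.288·(0.456)^2·(0.19)^1 = 0.288·0.207936·0.19 = 0.01138 M/s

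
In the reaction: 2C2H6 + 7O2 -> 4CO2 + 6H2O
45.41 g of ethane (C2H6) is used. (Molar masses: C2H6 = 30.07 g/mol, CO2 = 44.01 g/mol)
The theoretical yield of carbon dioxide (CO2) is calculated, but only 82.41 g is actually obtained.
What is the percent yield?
Moles of C2H6 = 45.41 g ÷ 30.07 g/mol = 1.51014 mol
Mole ratio: 4 mol CO2 / 2 mol C2H6
Moles of CO2 = 1.51014 × (4/2) = 3.02029 mol
Theoretical yield = 3.02029 mol × 44.01 g/mol = 132.92 g
Actual yield = 82.41 g
Percent yield = (82.41 / 132.92) × 100% = 62.0%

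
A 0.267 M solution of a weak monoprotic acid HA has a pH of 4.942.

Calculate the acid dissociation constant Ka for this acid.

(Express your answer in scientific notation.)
K_a = 4.89e-10

[H⁺] = 10^(−pH) = 10^(−4.942) = 1.143e-05 M. For HA ⇌ H⁺ + A⁻, Ka = x²/(C − x) = (1.143e-05)²/(0.267 − 1.143e-05) = 4.89e-10.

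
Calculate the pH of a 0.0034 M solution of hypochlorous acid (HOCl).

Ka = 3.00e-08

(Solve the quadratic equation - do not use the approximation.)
pH = 5.00

x² + Ka×x - Ka×C = 0. Using quadratic formula: [H⁺] = 1.0085e-05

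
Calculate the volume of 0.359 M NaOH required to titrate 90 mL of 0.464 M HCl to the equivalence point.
V_{base} = 116.3 mL

At equivalence: moles acid = moles base.
moles HCl = 0.464 M × 0.09 L = 0.04176 mol
V_NaOH = 0.04176 mol ÷ 0.359 M = 0.1163 L = 116.3 mL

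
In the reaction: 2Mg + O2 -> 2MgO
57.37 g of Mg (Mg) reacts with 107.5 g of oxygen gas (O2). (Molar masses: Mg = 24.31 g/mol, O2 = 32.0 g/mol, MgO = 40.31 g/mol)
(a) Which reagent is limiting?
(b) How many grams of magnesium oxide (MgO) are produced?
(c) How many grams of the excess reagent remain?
(a) Mg, (b) 95.13 g, (c) 69.74 g

Moles of Mg = 57.37 g ÷ 24.31 g/mol = 2.35993 mol
Moles of O2 = 107.5 g ÷ 32.0 g/mol = 3.35938 mol
Moles ÷ coefficient: Mg: 2.35993/2 = 1.18, O2: 3.35938/1 = 3.359
(a) Mg has the smaller value, so Mg is the limiting reagent.
(b) Moles of MgO = 2.35993 mol Mg × (2/2) = 2.35993 mol; mass = 2.35993 mol × 40.31 g/mol = 95.13 g
(c) O2 consumed = 2.35993 × (1/2) = 1.17997 mol; remaining = 3.35938 − 1.17997 = 2.17941 mol; mass = 2.17941 mol × 32.0 g/mol = 69.74 g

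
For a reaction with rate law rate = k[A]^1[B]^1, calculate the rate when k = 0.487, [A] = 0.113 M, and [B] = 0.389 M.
0.02141 M/s

rate = k·[A]^1·[B]^1 = 0.487·(0.113)^1·(0.389)^1 = 0.487·0.113·0.389 = 0.02141 M/s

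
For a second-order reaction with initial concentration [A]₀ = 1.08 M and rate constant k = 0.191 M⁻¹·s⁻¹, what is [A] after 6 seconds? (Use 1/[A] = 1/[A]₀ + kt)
0.4826 M

1/[A] = 1/[A]₀ + k·t = 1/1.08 + (0.191)·(6) = 0.9259 + 1.1460 = 2.0719
[A] = 1/2.0719 = 0.4826 M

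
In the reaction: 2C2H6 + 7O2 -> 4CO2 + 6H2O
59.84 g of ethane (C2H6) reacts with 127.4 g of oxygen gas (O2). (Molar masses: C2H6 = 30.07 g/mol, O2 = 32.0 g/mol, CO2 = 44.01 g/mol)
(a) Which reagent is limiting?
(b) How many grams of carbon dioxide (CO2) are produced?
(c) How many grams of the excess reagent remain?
(a) O2, (b) 100.1 g, (c) 25.64 g

Moles of C2H6 = 59.84 g ÷ 30.07 g/mol = 1.99002 mol
Moles of O2 = 127.4 g ÷ 32.0 g/mol = 3.98125 mol
Moles ÷ coefficient: C2H6: 1.99002/2 = 0.995, O2: 3.98125/7 = 0.5687
(a) O2 has the smaller value, so O2 is the limiting reagent.
(b) Moles of CO2 = 3.98125 mol O2 × (4/7) = 2.275 mol; mass = 2.275 mol × 44.01 g/mol = 100.1 g
(c) C2H6 consumed = 3.98125 × (2/7) = 1.1375 mol; remaining = 1.99002 − 1.1375 = 0.852523 mol; mass = 0.852523 mol × 30.07 g/mol = 25.64 g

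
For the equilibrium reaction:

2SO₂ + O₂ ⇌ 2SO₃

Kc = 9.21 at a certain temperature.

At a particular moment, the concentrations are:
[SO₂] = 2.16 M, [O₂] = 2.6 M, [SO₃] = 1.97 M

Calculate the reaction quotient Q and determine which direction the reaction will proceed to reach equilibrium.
Q = 0.320, Q < K, reaction proceeds forward (toward products)

Q = ([SO₃]^2) / ([SO₂]^2 × [O₂])
  = ((1.97)^2) / ((2.16)^2·(2.6)) = 3.8809/12.131 = 0.3199
Since Q = 0.3199 < Kc = 9.21, the reaction proceeds forward (toward products) to reach equilibrium.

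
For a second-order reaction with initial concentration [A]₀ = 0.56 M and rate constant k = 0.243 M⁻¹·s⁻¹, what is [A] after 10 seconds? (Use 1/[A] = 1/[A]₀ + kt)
0.2372 M

1/[A] = 1/[A]₀ + k·t = 1/0.56 + (0.243)·(10) = 1.7857 + 2.4300 = 4.2157
[A] = 1/4.2157 = 0.2372 M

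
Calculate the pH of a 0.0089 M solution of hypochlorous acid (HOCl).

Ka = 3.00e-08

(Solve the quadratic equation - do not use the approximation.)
pH = 4.79

x² + Ka×x - Ka×C = 0. Using quadratic formula: [H⁺] = 1.6325e-05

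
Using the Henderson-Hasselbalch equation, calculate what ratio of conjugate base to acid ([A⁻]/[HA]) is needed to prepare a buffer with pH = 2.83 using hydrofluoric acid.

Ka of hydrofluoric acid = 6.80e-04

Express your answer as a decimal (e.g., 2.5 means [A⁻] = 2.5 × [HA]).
[A⁻]/[HA] = 0.460

pKa = −log(6.80e-04) = 3.1675. pH = pKa + log([A⁻]/[HA]). 2.83 = 3.1675 + log(ratio). log(ratio) = 2.83 − 3.1675 = -0.3375. ratio = 10^(-0.3375) = 0.460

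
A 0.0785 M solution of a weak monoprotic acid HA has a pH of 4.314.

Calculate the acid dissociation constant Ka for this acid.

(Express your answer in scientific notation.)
K_a = 3.00e-08

[H⁺] = 10^(−pH) = 10^(−4.314) = 4.853e-05 M. For HA ⇌ H⁺ + A⁻, Ka = x²/(C − x) = (4.853e-05)²/(0.0785 − 4.853e-05) = 3.00e-08.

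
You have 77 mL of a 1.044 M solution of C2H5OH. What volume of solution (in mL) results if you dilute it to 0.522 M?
Using M₁V₁ = M₂V₂:
1.044 × 77 = 0.522 × V₂
V₂ = (1.044 × 77) / 0.522 = 154 mL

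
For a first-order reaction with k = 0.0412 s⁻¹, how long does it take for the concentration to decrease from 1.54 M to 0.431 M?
30.91 s

From ln[A] = ln[A]₀ - k·t: t = ln([A]₀/[A])/k = ln(1.54/0.431)/0.0412 = ln(3.5731)/0.0412 = 1.2734/0.0412 = 30.91 s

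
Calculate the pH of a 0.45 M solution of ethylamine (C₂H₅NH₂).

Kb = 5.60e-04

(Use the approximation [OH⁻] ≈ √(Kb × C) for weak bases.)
pH = 12.20

[OH⁻] = √(Kb × C) = √(5.60e-04 × 0.45) = 1.5875e-02. pOH = 1.80, pH = 14 - pOH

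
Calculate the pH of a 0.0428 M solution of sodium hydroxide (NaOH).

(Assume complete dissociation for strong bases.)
pH = 12.63

[OH⁻] = 0.0428 M for strong base. pOH = -log[OH⁻] = 1.37, pH = 14 - pOH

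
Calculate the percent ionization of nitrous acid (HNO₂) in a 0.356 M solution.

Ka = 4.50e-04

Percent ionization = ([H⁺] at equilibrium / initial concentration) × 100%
Percent ionization = 3.49%

Let x = [H⁺]. Ka = x²/(C - x) ⇒ x² + (4.50e-04)x - (4.50e-04)(0.356) = 0. x = 1.2434e-02. Percent = (1.2434e-02/0.356) × 100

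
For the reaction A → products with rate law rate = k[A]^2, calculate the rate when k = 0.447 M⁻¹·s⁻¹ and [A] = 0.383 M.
0.06557 M/s

rate = k·[A]^2 = 0.447·(0.383)^2 = 0.447·0.146689 = 0.06557 M/s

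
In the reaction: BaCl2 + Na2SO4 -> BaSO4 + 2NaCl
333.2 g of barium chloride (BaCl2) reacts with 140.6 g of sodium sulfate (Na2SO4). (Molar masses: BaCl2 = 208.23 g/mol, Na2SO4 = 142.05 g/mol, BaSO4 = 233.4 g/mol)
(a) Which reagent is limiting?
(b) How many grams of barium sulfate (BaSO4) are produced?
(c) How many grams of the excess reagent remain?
(a) Na2SO4, (b) 231 g, (c) 127.1 g

Moles of BaCl2 = 333.2 g ÷ 208.23 g/mol = 1.60015 mol
Moles of Na2SO4 = 140.6 g ÷ 142.05 g/mol = 0.989792 mol
Moles ÷ coefficient: BaCl2: 1.60015/1 = 1.6, Na2SO4: 0.989792/1 = 0.9898
(a) Na2SO4 has the smaller value, so Na2SO4 is the limiting reagent.
(b) Moles of BaSO4 = 0.989792 mol Na2SO4 × (1/1) = 0.989792 mol; mass = 0.989792 mol × 233.4 g/mol = 231 g
(c) BaCl2 consumed = 0.989792 × (1/1) = 0.989792 mol; remaining = 1.60015 − 0.989792 = 0.610361 mol; mass = 0.610361 mol × 208.23 g/mol = 127.1 g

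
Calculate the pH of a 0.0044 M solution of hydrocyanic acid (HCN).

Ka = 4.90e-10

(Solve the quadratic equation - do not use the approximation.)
pH = 5.83

x² + Ka×x - Ka×C = 0. Using quadratic formula: [H⁺] = 1.4681e-06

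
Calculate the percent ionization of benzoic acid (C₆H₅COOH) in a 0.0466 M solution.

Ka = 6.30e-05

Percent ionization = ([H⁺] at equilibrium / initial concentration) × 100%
Percent ionization = 3.61%

Let x = [H⁺]. Ka = x²/(C - x) ⇒ x² + (6.30e-05)x - (6.30e-05)(0.0466) = 0. x = 1.6822e-03. Percent = (1.6822e-03/0.0466) × 100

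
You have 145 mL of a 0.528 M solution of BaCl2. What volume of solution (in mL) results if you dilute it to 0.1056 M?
Using M₁V₁ = M₂V₂:
0.528 × 145 = 0.1056 × V₂
V₂ = (0.528 × 145) / 0.1056 = 725 mL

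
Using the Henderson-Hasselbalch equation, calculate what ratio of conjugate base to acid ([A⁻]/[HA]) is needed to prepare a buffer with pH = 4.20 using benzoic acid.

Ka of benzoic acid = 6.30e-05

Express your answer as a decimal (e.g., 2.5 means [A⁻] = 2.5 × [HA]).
[A⁻]/[HA] = 0.998

pKa = −log(6.30e-05) = 4.2007. pH = pKa + log([A⁻]/[HA]). 4.20 = 4.2007 + log(ratio). log(ratio) = 4.20 − 4.2007 = -0.0007. ratio = 10^(-0.0007) = 0.998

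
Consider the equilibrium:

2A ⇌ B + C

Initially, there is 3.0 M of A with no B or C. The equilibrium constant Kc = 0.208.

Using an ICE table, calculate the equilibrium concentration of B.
[B] = 0.716 M

ICE: [A] = 3.0 − 2x, [B] = [C] = x.
Kc = x²/(3.0 − 2x)² = 0.208 ⇒ √Kc = x/(3.0 − 2x).
x = √0.208·3.0/(1 + 2√0.208) = 0.45607·3.0/1.9121 = 0.71554.
[B] = x = 0.716 M.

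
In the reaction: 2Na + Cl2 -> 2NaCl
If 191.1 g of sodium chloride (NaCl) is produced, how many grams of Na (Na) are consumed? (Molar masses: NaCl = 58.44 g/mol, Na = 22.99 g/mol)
Moles of NaCl = 191.1 g ÷ 58.44 g/mol = 3.27002 mol
Mole ratio: 2 mol Na / 2 mol NaCl
Moles of Na = 3.27002 × (2/2) = 3.27002 mol
Mass of Na = 3.27002 mol × 22.99 g/mol = 75.18 g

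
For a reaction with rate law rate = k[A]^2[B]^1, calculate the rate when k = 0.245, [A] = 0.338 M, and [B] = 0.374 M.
0.01047 M/s

rate = k·[A]^2·[B]^1 = 0.245·(0.338)^2·(0.374)^1 = 0.245·0.114244·0.374 = 0.01047 M/s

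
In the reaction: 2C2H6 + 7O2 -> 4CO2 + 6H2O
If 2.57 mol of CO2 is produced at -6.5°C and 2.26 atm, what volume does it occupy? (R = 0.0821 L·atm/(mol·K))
T = -6.5°C + 273.15 = 266.65 K
V = nRT/P = (2.57 × 0.0821 × 266.65) / 2.26
V = 24.89 L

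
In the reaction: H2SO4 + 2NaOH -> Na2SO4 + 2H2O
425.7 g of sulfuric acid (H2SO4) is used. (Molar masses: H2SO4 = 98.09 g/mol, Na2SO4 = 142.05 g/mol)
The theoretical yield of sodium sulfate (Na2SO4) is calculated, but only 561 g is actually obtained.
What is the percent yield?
Moles of H2SO4 = 425.7 g ÷ 98.09 g/mol = 4.33989 mol
Mole ratio: 1 mol Na2SO4 / 1 mol H2SO4
Moles of Na2SO4 = 4.33989 × (1/1) = 4.33989 mol
Theoretical yield = 4.33989 mol × 142.05 g/mol = 616.48 g
Actual yield = 561 g
Percent yield = (561 / 616.48) × 100% = 91.0%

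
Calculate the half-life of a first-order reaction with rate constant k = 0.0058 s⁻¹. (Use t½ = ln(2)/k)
119.51 s

t½ = ln(2)/k = 0.6931/0.0058 = 119.51 s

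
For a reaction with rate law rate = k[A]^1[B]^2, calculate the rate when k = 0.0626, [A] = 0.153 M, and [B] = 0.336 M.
0.001081 M/s

rate = k·[A]^1·[B]^2 = 0.0626·(0.153)^1·(0.336)^2 = 0.0626·0.153·0.112896 = 0.001081 M/s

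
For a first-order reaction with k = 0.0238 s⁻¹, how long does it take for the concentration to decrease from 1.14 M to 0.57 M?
29.12 s

From ln[A] = ln[A]₀ - k·t: t = ln([A]₀/[A])/k = ln(1.14/0.57)/0.0238 = ln(2.0000)/0.0238 = 0.6931/0.0238 = 29.12 s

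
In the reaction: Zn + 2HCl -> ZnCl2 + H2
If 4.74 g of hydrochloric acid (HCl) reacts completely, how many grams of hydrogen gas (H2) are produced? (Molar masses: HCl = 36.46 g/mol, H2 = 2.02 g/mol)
Moles of HCl = 4.74 g ÷ 36.46 g/mol = 0.130005 mol
Mole ratio: 1 mol H2 / 2 mol HCl
Moles of H2 = 0.130005 × (1/2) = 0.0650027 mol
Mass of H2 = 0.0650027 mol × 2.02 g/mol = 0.1313 g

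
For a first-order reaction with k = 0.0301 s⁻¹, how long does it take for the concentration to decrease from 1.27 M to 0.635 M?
23.03 s

From ln[A] = ln[A]₀ - k·t: t = ln([A]₀/[A])/k = ln(1.27/0.635)/0.0301 = ln(2.0000)/0.0301 = 0.6931/0.0301 = 23.03 s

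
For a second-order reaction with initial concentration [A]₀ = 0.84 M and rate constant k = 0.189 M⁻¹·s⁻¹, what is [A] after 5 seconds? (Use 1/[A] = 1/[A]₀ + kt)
0.4683 M

1/[A] = 1/[A]₀ + k·t = 1/0.84 + (0.189)·(5) = 1.1905 + 0.9450 = 2.1355
[A] = 1/2.1355 = 0.4683 M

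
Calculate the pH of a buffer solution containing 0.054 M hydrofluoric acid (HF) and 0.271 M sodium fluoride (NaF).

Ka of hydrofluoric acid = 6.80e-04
pH = 3.87

pKa = -log(6.80e-04) = 3.17. pH = pKa + log([A⁻]/[HA]) = 3.17 + log(0.271/0.054)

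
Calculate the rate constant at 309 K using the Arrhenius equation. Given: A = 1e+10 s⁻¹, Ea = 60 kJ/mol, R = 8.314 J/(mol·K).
7.19e-01 s⁻¹

k = A·exp(-Ea/(R·T)) = 1e+10·exp(-60000/(8.314·309)) = 1e+10·exp(-23.3552) = 1e+10·7.1942e-11 = 7.19e-01 s⁻¹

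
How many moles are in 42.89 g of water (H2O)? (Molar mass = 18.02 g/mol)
Moles = 42.89 g ÷ 18.02 g/mol = 2.38 mol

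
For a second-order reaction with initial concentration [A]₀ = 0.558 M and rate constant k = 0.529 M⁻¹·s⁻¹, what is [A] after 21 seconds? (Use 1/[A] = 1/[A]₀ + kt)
0.0775 M

1/[A] = 1/[A]₀ + k·t = 1/0.558 + (0.529)·(21) = 1.7921 + 11.1090 = 12.9011
[A] = 1/12.9011 = 0.0775 M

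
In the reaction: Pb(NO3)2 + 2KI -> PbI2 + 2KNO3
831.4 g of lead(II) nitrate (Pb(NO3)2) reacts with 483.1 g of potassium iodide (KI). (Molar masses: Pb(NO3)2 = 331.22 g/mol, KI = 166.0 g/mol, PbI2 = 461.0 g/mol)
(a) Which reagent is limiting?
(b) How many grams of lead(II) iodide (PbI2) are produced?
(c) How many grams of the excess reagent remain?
(a) KI, (b) 670.8 g, (c) 349.4 g

Moles of Pb(NO3)2 = 831.4 g ÷ 331.22 g/mol = 2.51011 mol
Moles of KI = 483.1 g ÷ 166.0 g/mol = 2.91024 mol
Moles ÷ coefficient: Pb(NO3)2: 2.51011/1 = 2.51, KI: 2.91024/2 = 1.455
(a) KI has the smaller value, so KI is the limiting reagent.
(b) Moles of PbI2 = 2.91024 mol KI × (1/2) = 1.45512 mol; mass = 1.45512 mol × 461.0 g/mol = 670.8 g
(c) Pb(NO3)2 consumed = 2.91024 × (1/2) = 1.45512 mol; remaining = 2.51011 − 1.45512 = 1.05499 mol; mass = 1.05499 mol × 331.22 g/mol = 349.4 g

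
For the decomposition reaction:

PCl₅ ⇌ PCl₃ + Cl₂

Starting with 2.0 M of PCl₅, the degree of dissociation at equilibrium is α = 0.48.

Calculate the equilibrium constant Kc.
K_c = 0.8862

x = α·[A]₀ = 0.48 × 2.0 = 0.96 M dissociated.
At eq: [PCl₅] = 2.0 − 0.96 = 1.04 M; [PCl₃] = [Cl₂] = x = 0.96 M.
Kc = [PCl₃][Cl₂]/[PCl₅] = (0.96)²/1.04 = 0.8862.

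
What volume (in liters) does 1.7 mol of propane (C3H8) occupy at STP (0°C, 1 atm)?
At STP, 1 mol of gas occupies 22.4 L
Volume = 1.7 mol × 22.4 L/mol = 38.08 L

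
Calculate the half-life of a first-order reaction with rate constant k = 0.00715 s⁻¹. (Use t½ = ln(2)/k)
96.94 s

t½ = ln(2)/k = 0.6931/0.00715 = 96.94 s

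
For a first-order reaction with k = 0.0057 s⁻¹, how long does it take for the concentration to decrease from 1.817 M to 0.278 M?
329.35 s

From ln[A] = ln[A]₀ - k·t: t = ln([A]₀/[A])/k = ln(1.817/0.278)/0.0057 = ln(6.5360)/0.0057 = 1.8773/0.0057 = 329.35 s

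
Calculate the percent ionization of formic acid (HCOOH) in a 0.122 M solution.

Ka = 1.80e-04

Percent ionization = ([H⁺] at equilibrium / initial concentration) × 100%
Percent ionization = 3.77%

Let x = [H⁺]. Ka = x²/(C - x) ⇒ x² + (1.80e-04)x - (1.80e-04)(0.122) = 0. x = 4.5970e-03. Percent = (4.5970e-03/0.122) × 100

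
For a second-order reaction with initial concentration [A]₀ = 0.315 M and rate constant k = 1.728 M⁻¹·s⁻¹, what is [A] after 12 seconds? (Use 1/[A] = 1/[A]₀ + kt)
0.0418 M

1/[A] = 1/[A]₀ + k·t = 1/0.315 + (1.728)·(12) = 3.1746 + 20.7360 = 23.9106
[A] = 1/23.9106 = 0.0418 M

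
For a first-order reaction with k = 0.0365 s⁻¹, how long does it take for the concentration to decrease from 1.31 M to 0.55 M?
23.78 s

From ln[A] = ln[A]₀ - k·t: t = ln([A]₀/[A])/k = ln(1.31/0.55)/0.0365 = ln(2.3818)/0.0365 = 0.8679/0.0365 = 23.78 s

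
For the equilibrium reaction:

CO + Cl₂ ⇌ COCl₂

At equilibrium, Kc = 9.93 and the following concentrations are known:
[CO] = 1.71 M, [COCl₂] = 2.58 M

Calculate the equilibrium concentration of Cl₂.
[Cl₂] = 0.1519 M

Kc = ([COCl₂]) / ([CO] × [Cl₂]) = 9.93
[Cl₂]^1 = (product terms)/(Kc · other reactant terms) = 2.58 / (9.93 · 1.71) = 0.15194
[Cl₂] = 0.1519 M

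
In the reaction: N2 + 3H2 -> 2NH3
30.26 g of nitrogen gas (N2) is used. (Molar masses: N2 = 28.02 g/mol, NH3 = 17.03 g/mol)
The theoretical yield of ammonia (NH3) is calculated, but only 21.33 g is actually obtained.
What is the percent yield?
Moles of N2 = 30.26 g ÷ 28.02 g/mol = 1.07994 mol
Mole ratio: 2 mol NH3 / 1 mol N2
Moles of NH3 = 1.07994 × (2/1) = 2.15989 mol
Theoretical yield = 2.15989 mol × 17.03 g/mol = 36.783 g
Actual yield = 21.33 g
Percent yield = (21.33 / 36.783) × 100% = 58.0%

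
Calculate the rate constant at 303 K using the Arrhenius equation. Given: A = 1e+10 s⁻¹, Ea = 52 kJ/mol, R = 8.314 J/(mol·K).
1.08e+01 s⁻¹

k = A·exp(-Ea/(R·T)) = 1e+10·exp(-52000/(8.314·303)) = 1e+10·exp(-20.6419) = 1e+10·1.0847e-09 = 1.08e+01 s⁻¹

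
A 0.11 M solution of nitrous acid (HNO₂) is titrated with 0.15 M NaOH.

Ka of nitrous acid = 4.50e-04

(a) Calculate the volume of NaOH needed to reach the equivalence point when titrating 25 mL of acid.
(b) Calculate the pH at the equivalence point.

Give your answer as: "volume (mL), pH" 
V = 18.3 mL, pH = 8.07

(a) At equivalence: moles acid = moles base.
moles acid = 0.11 × 0.025 = 0.00275 mol; V_NaOH = 0.00275/0.15 = 0.01833 L = 18.3 mL.
(b) At equivalence, all acid → conjugate base A⁻ at [A⁻] = 0.00275/0.04333 = 0.06346 M.
Kb = Kw/Ka = 1.0e-14/4.50e-04 = 2.222e-11; [OH⁻] = √(Kb·[A⁻]) = 1.188e-06; pOH = 5.93; pH = 14 − pOH = 8.07.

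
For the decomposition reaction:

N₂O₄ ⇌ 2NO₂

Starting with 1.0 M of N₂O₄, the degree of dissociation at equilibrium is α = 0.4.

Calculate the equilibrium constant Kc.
K_c = 1.0667

x = α·[A]₀ = 0.4 × 1.0 = 0.4 M dissociated.
At eq: [N₂O₄] = 1.0 − 0.4 = 0.6 M; [NO₂] = 2x = 0.8 M.
Kc = [NO₂]²/[N₂O₄] = (0.8)²/0.6 = 1.067.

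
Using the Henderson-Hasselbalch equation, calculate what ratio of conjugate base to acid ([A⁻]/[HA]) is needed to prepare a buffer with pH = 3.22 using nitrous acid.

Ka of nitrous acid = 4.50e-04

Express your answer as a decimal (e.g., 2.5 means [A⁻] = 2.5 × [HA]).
[A⁻]/[HA] = 0.747

pKa = −log(4.50e-04) = 3.3468. pH = pKa + log([A⁻]/[HA]). 3.22 = 3.3468 + log(ratio). log(ratio) = 3.22 − 3.3468 = -0.1268. ratio = 10^(-0.1268) = 0.747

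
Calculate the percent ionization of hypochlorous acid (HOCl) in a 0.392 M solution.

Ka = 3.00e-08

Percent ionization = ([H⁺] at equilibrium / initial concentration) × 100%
Percent ionization = 0.0277%

Let x = [H⁺]. Ka = x²/(C - x) ⇒ x² + (3.00e-08)x - (3.00e-08)(0.392) = 0. x = 1.0843e-04. Percent = (1.0843e-04/0.392) × 100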